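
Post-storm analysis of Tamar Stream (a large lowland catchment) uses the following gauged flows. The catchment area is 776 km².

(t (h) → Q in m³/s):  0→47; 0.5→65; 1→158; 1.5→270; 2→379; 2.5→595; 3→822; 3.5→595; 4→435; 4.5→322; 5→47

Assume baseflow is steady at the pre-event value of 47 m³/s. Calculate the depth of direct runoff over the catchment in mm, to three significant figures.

d ≈ 7.46 mm

Direct runoff: 0.0, 18.0, 111.0, 223.0, 332.0, 548.0, 775.0, 548.0, 388.0, 275.0, 0.0 m³/s; ΣQ_DR = 3218 m³/s.
V = ΣQ_DR · Δt = 3218 × 1800 s = 5.792 × 10^6 m³.
Over A = 776 km², depth = V / A = 7.46 mm.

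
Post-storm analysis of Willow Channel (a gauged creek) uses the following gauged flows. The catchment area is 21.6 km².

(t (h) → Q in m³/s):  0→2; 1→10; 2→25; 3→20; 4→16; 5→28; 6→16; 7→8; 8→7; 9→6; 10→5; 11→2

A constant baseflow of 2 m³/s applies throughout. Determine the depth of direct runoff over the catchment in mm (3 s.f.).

Direct runoff: 0.0, 8.0, 23.0, 18.0, 14.0, 26.0, 14.0, 6.0, 5.0, 4.0, 3.0, 0.0 m³/s; ΣQ_DR = 121.0 m³/s.
V = ΣQ_DR · Δt = 121.0 × 3600 s = 4.356 × 10^5 m³.
Over A = 21.6 km², depth = V / A = 20.2 mm.

d ≈ 20.2 mm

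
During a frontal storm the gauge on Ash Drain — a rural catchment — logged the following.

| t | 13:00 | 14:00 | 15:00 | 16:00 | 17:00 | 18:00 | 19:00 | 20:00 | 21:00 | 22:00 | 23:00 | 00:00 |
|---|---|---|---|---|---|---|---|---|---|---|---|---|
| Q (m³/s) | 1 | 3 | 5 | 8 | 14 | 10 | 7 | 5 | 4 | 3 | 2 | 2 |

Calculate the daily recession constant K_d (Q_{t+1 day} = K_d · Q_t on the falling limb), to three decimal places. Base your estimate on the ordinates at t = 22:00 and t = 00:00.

K_d ≈ 0.008

Between t = 22:00 and t = 00:00 the flow falls from 3 to 2 m³/s over 2×1 h = 2 h.
Per-interval ratio K = (2/3)^(1/2) = 0.8165; K_d = K^(24/1) = 0.008.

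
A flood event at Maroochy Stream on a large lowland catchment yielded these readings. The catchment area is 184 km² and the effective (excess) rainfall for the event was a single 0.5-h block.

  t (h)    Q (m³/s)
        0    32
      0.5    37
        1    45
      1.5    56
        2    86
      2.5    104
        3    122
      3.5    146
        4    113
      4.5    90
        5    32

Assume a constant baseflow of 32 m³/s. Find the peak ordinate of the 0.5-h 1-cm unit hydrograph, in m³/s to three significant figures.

Direct runoff: 0.0, 5.0, 13.0, 24.0, 54.0, 72.0, 90.0, 114.0, 81.0, 58.0, 0.0 m³/s; ΣQ_DR = 511.0 m³/s, peak = 114.0 m³/s.
Runoff depth d = ΣQ_DR·Δt / A = 511.0 × 1800 / (184 km²) = 4.999 mm.
The 1-cm UH is the DRH scaled by (10 mm)/d, so U_p = 114.0 × 10/4.999 = 228 m³/s.

U_p ≈ 228 m³/s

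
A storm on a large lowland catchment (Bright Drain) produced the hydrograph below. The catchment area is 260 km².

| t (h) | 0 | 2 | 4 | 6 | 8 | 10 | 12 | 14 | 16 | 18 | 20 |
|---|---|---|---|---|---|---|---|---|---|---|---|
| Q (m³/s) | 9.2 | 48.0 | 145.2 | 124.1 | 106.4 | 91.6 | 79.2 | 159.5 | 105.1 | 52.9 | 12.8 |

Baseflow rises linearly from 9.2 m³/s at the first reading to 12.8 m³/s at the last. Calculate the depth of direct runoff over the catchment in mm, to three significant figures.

d ≈ 22.5 mm

Direct runoff: 0.00, 38.44, 135.28, 113.82, 95.76, 80.60, 67.84, 147.78, 93.02, 40.46, 0.00 m³/s; ΣQ_DR = 813.0 m³/s.
V = ΣQ_DR · Δt = 813.0 × 7200 s = 5.854 × 10^6 m³.
Over A = 260 km², depth = V / A = 22.5 mm.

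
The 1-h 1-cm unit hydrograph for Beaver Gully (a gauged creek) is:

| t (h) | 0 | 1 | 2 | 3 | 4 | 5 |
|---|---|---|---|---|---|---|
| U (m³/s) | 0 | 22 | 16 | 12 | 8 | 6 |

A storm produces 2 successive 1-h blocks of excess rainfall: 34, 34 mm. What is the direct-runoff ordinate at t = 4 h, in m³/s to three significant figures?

Q ≈ 68.0 m³/s

By discrete convolution, Q_j = Σ (P_i / 10 mm) · U_{j−i}.
At t = 4 h (j=4): Q = (34/10)·8 + (34/10)·12 = 68.0 m³/s.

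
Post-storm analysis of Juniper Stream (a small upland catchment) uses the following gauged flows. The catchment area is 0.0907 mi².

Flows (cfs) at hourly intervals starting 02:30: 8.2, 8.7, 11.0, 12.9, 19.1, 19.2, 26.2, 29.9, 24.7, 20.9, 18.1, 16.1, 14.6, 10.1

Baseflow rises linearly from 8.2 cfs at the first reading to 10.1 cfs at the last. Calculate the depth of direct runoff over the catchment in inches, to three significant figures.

d ≈ 1.91 in

Direct runoff: 0.00, 0.35, 2.51, 4.26, 10.32, 10.27, 17.12, 20.68, 15.33, 11.38, 8.44, 6.29, 4.65, 0.00 cfs; ΣQ_DR = 111.6 cfs.
V = ΣQ_DR · Δt = 111.6 × 3600 s = 4.018 × 10^5 ft³.
Over A = 0.0907 mi², depth = V / A = 1.91 in.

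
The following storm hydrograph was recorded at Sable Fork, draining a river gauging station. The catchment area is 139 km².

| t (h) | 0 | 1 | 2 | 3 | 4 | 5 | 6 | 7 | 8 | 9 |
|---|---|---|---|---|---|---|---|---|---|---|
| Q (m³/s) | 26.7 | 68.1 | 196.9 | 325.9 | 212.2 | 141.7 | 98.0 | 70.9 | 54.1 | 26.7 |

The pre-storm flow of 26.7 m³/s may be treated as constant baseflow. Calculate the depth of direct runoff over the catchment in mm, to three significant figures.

Direct runoff: 0.0, 41.4, 170.2, 299.2, 185.5, 115.0, 71.3, 44.2, 27.4, 0.0 m³/s; ΣQ_DR = 954.2 m³/s.
V = ΣQ_DR · Δt = 954.2 × 3600 s = 3.435 × 10^6 m³.
Over A = 139 km², depth = V / A = 24.7 mm.

d ≈ 24.7 mm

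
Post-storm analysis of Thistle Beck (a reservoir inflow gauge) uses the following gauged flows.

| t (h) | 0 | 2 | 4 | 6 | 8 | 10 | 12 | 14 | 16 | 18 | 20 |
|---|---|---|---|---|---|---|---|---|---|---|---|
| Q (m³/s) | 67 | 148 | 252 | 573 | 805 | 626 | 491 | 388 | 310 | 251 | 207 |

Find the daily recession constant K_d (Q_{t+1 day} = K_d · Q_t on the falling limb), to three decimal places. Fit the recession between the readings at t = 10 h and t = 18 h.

Between t = 10 h and t = 18 h the flow falls from 626 to 251 m³/s over 4×2 h = 8 h.
Per-interval ratio K = (251/626)^(1/4) = 0.7957; K_d = K^(24/2) = 0.064.

K_d ≈ 0.064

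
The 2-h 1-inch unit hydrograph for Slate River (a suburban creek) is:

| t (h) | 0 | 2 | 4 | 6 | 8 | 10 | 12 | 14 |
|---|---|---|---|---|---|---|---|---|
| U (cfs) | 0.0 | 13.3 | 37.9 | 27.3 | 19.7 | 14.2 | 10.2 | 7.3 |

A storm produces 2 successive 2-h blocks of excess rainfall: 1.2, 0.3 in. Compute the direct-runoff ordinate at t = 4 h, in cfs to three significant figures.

By discrete convolution, Q_j = Σ (P_i / 1 in) · U_{j−i}.
At t = 4 h (j=2): Q = (1.2/1)·37.9 + (0.3/1)·13.3 = 49.5 cfs.

Q ≈ 49.5 cfs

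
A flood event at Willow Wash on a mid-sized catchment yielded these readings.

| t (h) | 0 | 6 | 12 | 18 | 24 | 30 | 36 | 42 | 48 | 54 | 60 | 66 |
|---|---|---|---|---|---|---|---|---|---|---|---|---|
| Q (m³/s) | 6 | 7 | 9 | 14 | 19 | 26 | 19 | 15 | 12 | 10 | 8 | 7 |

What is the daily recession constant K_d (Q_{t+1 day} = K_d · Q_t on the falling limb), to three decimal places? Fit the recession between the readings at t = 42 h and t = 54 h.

K_d ≈ 0.444

Between t = 42 h and t = 54 h the flow falls from 15 to 10 m³/s over 2×6 h = 12 h.
Per-interval ratio K = (10/15)^(1/2) = 0.8165; K_d = K^(24/6) = 0.444.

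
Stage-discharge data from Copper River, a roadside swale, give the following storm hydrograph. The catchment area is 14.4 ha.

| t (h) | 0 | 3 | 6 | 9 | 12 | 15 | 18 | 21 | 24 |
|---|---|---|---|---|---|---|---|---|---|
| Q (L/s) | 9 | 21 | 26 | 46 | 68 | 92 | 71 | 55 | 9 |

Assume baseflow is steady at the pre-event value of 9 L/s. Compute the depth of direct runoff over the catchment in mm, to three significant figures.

Direct runoff: 0.0, 12.0, 17.0, 37.0, 59.0, 83.0, 62.0, 46.0, 0.0 L/s; ΣQ_DR = 316.0 L/s.
V = ΣQ_DR · Δt = 316.0 × 10800 s = 3.413 × 10^6 L.
Over A = 14.4 ha, depth = V / A = 23.7 mm.

d ≈ 23.7 mm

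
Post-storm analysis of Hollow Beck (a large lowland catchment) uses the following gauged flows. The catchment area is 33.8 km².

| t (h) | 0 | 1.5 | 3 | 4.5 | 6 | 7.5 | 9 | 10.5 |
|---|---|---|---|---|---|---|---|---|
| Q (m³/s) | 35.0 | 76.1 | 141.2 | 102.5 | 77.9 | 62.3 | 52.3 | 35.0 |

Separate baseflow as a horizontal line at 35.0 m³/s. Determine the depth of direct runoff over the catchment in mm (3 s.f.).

d ≈ 48.3 mm

Direct runoff: 0.0, 41.1, 106.2, 67.5, 42.9, 27.3, 17.3, 0.0 m³/s; ΣQ_DR = 302.3 m³/s.
V = ΣQ_DR · Δt = 302.3 × 5400 s = 1.632 × 10^6 m³.
Over A = 33.8 km², depth = V / A = 48.3 mm.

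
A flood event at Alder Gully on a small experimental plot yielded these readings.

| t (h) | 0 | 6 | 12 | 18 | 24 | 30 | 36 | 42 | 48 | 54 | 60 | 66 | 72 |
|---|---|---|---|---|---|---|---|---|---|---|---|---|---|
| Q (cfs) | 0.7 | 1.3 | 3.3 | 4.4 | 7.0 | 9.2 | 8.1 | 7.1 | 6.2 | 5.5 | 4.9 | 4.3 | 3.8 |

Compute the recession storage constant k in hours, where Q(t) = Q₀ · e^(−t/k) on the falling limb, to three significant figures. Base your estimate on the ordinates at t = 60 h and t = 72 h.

k ≈ 47.2 h

On the falling limb, Q drops from 4.9 to 3.8 cfs between t = 60 h and t = 72 h (Δt = 12 h).
k = −Δt / ln(Q₂/Q₁) = −12 / ln(3.8/4.9) = 47.2 h.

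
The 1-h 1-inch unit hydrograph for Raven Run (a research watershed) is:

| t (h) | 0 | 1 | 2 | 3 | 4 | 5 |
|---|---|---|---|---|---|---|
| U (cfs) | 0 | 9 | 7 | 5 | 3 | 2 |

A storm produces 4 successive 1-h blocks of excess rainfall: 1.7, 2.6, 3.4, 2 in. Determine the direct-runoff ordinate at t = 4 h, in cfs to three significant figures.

By discrete convolution, Q_j = Σ (P_i / 1 in) · U_{j−i}.
At t = 4 h (j=4): Q = (1.7/1)·3 + (2.6/1)·5 + (3.4/1)·7 + (2/1)·9 = 59.9 cfs.

Q ≈ 59.9 cfs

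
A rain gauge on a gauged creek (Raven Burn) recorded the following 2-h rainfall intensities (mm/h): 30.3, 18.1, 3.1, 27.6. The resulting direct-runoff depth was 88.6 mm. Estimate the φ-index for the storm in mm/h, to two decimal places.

Only the 3 blocks with intensity above φ contribute runoff: 30.3, 18.1, 27.6 mm/h.
Σ(I−φ)·Δt = d  ⇒  (30.3+18.1+27.6 − 3φ)·2 = 88.6
φ = (76.00 − 88.6/2) / 3 = 10.57 mm/h.

φ ≈ 10.57 mm/h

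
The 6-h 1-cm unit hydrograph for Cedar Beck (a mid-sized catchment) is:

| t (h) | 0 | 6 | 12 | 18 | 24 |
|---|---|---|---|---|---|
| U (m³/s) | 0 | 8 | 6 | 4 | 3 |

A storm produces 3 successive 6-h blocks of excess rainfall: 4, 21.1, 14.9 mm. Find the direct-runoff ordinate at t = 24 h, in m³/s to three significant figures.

By discrete convolution, Q_j = Σ (P_i / 10 mm) · U_{j−i}.
At t = 24 h (j=4): Q = (4/10)·3 + (21.1/10)·4 + (14.9/10)·6 = 18.6 m³/s.

Q ≈ 18.6 m³/s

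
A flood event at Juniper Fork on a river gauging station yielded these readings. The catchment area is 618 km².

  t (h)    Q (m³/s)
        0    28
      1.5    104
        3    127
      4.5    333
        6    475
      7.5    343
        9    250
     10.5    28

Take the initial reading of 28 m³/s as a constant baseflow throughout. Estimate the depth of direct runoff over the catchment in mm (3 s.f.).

d ≈ 12.8 mm

Direct runoff: 0.0, 76.0, 99.0, 305.0, 447.0, 315.0, 222.0, 0.0 m³/s; ΣQ_DR = 1464 m³/s.
V = ΣQ_DR · Δt = 1464 × 5400 s = 7.906 × 10^6 m³.
Over A = 618 km², depth = V / A = 12.8 mm.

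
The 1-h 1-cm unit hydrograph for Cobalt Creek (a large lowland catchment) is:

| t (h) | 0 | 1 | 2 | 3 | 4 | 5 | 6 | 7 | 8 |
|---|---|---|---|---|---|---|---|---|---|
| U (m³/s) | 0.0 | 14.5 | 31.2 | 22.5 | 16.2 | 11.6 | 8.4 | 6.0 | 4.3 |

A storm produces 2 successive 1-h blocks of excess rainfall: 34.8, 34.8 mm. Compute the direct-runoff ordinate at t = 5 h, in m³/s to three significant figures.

Q ≈ 96.7 m³/s

By discrete convolution, Q_j = Σ (P_i / 10 mm) · U_{j−i}.
At t = 5 h (j=5): Q = (34.8/10)·11.6 + (34.8/10)·16.2 = 96.7 m³/s.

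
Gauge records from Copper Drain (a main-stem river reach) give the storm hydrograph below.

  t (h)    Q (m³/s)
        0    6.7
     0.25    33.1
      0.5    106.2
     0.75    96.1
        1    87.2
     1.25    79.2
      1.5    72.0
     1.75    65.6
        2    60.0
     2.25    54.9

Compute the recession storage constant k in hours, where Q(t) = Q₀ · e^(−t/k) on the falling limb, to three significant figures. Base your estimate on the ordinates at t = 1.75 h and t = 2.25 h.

k ≈ 2.81 h

On the falling limb, Q drops from 65.6 to 54.9 m³/s between t = 1.75 h and t = 2.25 h (Δt = 0.5 h).
k = −Δt / ln(Q₂/Q₁) = −0.5 / ln(54.9/65.6) = 2.81 h.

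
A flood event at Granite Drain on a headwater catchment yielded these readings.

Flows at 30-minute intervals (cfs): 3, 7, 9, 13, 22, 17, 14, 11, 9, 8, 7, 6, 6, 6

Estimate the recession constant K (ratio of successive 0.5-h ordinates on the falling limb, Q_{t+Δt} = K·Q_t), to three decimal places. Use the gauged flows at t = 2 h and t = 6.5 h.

Using the recession-limb readings at t = 2 h and t = 6.5 h: Q falls from 22 to 6 cfs over 9 intervals.
K = (Q₂/Q₁)^(1/9) = (6/22)^(1/9) = 0.866.

K ≈ 0.866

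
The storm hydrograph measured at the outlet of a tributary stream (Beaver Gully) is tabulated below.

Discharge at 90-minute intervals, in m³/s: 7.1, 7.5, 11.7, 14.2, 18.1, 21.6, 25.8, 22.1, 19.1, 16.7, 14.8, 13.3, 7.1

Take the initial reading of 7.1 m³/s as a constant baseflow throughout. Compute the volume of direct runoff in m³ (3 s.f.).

V ≈ 5.77 × 10^5 m³

Direct-runoff ordinates (Q − Q_b): 0.0, 0.4, 4.6, 7.1, 11.0, 14.5, 18.7, 15.0, 12.0, 9.6, 7.7, 6.2, 0.0 m³/s.
ΣQ_DR = 106.8 m³/s.
With Δt = 1.5 h = 5400 s, V = ΣQ_DR · Δt = 106.8 × 5400 = 5.77 × 10^5 m³.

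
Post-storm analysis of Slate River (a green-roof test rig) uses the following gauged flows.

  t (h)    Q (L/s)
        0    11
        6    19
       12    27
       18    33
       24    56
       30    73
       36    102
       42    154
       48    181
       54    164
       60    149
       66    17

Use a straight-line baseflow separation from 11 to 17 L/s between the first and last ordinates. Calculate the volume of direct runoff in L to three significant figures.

V ≈ 1.77 × 10^7 L

Direct-runoff ordinates (Q − Q_b): 0.00, 7.45, 14.91, 20.36, 42.82, 59.27, 87.73, 139.18, 165.64, 148.09, 132.55, 0.00 L/s.
ΣQ_DR = 818.0 L/s.
With Δt = 6 h = 21600 s, V = ΣQ_DR · Δt = 818.0 × 21600 = 1.77 × 10^7 L.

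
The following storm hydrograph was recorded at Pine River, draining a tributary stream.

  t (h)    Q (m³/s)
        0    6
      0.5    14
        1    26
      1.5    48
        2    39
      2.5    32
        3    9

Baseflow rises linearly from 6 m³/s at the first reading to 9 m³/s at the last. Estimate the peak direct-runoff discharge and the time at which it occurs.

Subtracting baseflow gives direct-runoff ordinates: 0.00, 7.50, 19.00, 40.50, 31.00, 23.50, 0.00 m³/s.
The maximum is 40.50 m³/s, occurring at the reading for t = 1.5 h.

Q_p = 40.50 m³/s at t = 1.5 h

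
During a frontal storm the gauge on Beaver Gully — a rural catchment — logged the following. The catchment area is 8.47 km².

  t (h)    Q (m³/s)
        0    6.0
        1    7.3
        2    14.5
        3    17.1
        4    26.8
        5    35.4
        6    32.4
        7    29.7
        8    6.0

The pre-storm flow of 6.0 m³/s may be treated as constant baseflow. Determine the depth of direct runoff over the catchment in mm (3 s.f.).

Direct runoff: 0.0, 1.3, 8.5, 11.1, 20.8, 29.4, 26.4, 23.7, 0.0 m³/s; ΣQ_DR = 121.2 m³/s.
V = ΣQ_DR · Δt = 121.2 × 3600 s = 4.363 × 10^5 m³.
Over A = 8.47 km², depth = V / A = 51.5 mm.

d ≈ 51.5 mm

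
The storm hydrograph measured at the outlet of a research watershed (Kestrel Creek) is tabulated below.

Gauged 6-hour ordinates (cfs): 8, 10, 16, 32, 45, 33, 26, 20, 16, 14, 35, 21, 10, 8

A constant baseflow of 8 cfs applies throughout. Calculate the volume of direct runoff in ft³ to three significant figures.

V ≈ 3.93 × 10^6 ft³

Direct-runoff ordinates (Q − Q_b): 0.0, 2.0, 8.0, 24.0, 37.0, 25.0, 18.0, 12.0, 8.0, 6.0, 27.0, 13.0, 2.0, 0.0 cfs.
ΣQ_DR = 182.0 cfs.
With Δt = 6 h = 21600 s, V = ΣQ_DR · Δt = 182.0 × 21600 = 3.93 × 10^6 ft³.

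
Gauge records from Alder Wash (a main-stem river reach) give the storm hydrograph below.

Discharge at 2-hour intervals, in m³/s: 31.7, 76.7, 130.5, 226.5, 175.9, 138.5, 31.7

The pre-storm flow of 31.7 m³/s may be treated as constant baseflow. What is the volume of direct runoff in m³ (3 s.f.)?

Direct-runoff ordinates (Q − Q_b): 0.0, 45.0, 98.8, 194.8, 144.2, 106.8, 0.0 m³/s.
ΣQ_DR = 589.6 m³/s.
With Δt = 2 h = 7200 s, V = ΣQ_DR · Δt = 589.6 × 7200 = 4.25 × 10^6 m³.

V ≈ 4.25 × 10^6 m³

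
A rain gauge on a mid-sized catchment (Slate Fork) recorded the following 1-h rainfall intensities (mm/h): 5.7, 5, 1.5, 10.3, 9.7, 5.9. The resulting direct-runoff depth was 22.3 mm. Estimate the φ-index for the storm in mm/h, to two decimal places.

φ ≈ 2.86 mm/h

Only the 5 blocks with intensity above φ contribute runoff: 5.7, 5, 10.3, 9.7, 5.9 mm/h.
Σ(I−φ)·Δt = d  ⇒  (5.7+5+10.3+9.7+5.9 − 5φ)·1 = 22.3
φ = (36.60 − 22.3/1) / 5 = 2.86 mm/h.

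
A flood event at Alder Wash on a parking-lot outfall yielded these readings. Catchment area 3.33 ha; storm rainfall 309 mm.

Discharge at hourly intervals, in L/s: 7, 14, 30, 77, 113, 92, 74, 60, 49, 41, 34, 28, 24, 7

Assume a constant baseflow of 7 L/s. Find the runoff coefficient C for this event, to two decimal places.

C ≈ 0.19

ΣQ_DR = 552.0 L/s; V = ΣQ_DR·Δt = 1.987 × 10^6 L.
Runoff depth d = V / A = 59.68 mm.
C = d / P = 59.68 / 309 = 0.19.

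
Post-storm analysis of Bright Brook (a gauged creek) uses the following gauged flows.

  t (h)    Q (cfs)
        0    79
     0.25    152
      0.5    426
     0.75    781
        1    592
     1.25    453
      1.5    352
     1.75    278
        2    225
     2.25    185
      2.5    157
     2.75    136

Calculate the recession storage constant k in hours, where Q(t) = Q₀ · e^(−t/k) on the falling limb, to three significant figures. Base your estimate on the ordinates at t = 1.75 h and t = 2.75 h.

On the falling limb, Q drops from 278 to 136 cfs between t = 1.75 h and t = 2.75 h (Δt = 1 h).
k = −Δt / ln(Q₂/Q₁) = −1 / ln(136/278) = 1.40 h.

k ≈ 1.40 h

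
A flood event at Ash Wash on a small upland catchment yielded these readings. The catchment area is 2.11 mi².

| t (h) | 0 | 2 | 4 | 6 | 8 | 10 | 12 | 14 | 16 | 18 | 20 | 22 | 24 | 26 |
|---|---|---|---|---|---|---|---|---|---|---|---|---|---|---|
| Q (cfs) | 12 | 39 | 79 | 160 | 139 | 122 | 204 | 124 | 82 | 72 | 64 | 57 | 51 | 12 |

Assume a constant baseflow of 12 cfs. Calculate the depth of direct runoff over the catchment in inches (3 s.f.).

Direct runoff: 0.0, 27.0, 67.0, 148.0, 127.0, 110.0, 192.0, 112.0, 70.0, 60.0, 52.0, 45.0, 39.0, 0.0 cfs; ΣQ_DR = 1049 cfs.
V = ΣQ_DR · Δt = 1049 × 7200 s = 7.553 × 10^6 ft³.
Over A = 2.11 mi², depth = V / A = 1.54 in.

d ≈ 1.54 in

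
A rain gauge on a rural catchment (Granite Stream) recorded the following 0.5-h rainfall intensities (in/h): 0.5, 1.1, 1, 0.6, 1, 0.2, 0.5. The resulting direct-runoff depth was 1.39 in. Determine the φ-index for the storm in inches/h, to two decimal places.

Only the 6 blocks with intensity above φ contribute runoff: 0.5, 1.1, 1, 0.6, 1, 0.5 in/h.
Σ(I−φ)·Δt = d  ⇒  (0.5+1.1+1+0.6+1+0.5 − 6φ)·0.5 = 1.39
φ = (4.700 − 1.39/0.5) / 6 = 0.32 in/h.

φ ≈ 0.32 in/h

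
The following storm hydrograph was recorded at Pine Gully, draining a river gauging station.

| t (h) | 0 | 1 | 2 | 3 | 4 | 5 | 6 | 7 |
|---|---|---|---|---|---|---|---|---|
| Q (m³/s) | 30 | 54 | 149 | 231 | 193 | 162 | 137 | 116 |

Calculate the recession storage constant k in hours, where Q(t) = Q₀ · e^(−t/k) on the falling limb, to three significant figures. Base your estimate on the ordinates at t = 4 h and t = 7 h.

k ≈ 5.89 h

On the falling limb, Q drops from 193 to 116 m³/s between t = 4 h and t = 7 h (Δt = 3 h).
k = −Δt / ln(Q₂/Q₁) = −3 / ln(116/193) = 5.89 h.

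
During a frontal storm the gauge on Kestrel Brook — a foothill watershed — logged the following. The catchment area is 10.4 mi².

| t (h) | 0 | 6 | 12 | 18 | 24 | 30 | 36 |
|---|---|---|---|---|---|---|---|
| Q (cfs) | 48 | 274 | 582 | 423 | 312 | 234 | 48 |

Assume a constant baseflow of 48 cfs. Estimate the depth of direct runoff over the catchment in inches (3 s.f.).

d ≈ 1.42 in

Direct runoff: 0.0, 226.0, 534.0, 375.0, 264.0, 186.0, 0.0 cfs; ΣQ_DR = 1585 cfs.
V = ΣQ_DR · Δt = 1585 × 21600 s = 3.424 × 10^7 ft³.
Over A = 10.4 mi², depth = V / A = 1.42 in.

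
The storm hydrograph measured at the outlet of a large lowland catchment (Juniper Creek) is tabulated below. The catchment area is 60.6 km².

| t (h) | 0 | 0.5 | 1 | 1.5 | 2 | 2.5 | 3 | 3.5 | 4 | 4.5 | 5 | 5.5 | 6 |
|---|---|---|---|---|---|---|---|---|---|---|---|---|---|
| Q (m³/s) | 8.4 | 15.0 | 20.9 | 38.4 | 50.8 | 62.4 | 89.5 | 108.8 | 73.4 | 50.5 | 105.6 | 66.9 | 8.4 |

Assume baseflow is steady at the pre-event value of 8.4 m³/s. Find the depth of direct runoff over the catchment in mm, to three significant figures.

d ≈ 17.5 mm

Direct runoff: 0.0, 6.6, 12.5, 30.0, 42.4, 54.0, 81.1, 100.4, 65.0, 42.1, 97.2, 58.5, 0.0 m³/s; ΣQ_DR = 589.8 m³/s.
V = ΣQ_DR · Δt = 589.8 × 1800 s = 1.062 × 10^6 m³.
Over A = 60.6 km², depth = V / A = 17.5 mm.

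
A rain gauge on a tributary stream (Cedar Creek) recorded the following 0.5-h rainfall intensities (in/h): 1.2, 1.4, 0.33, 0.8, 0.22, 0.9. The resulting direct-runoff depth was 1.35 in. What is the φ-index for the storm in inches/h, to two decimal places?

Only the 4 blocks with intensity above φ contribute runoff: 1.2, 1.4, 0.8, 0.9 in/h.
Σ(I−φ)·Δt = d  ⇒  (1.2+1.4+0.8+0.9 − 4φ)·0.5 = 1.35
φ = (4.300 − 1.35/0.5) / 4 = 0.40 in/h.

φ ≈ 0.40 in/h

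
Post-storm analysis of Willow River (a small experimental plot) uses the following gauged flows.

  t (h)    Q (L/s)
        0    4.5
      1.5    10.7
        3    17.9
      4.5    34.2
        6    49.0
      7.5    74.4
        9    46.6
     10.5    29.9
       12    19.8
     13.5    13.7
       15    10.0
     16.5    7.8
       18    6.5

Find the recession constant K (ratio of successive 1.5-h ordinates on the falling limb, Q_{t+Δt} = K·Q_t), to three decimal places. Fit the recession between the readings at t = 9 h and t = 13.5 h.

Using the recession-limb readings at t = 9 h and t = 13.5 h: Q falls from 46.6 to 13.7 L/s over 3 intervals.
K = (Q₂/Q₁)^(1/3) = (13.7/46.6)^(1/3) = 0.665.

K ≈ 0.665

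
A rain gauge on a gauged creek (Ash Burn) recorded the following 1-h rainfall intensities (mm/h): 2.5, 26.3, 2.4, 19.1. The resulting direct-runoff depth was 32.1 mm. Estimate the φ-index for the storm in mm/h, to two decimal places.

φ ≈ 6.65 mm/h

Only the 2 blocks with intensity above φ contribute runoff: 26.3, 19.1 mm/h.
Σ(I−φ)·Δt = d  ⇒  (26.3+19.1 − 2φ)·1 = 32.1
φ = (45.40 − 32.1/1) / 2 = 6.65 mm/h.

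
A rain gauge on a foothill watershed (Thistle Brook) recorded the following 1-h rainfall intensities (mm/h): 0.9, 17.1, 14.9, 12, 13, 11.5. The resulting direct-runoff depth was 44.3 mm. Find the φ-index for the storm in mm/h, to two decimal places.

φ ≈ 4.84 mm/h

Only the 5 blocks with intensity above φ contribute runoff: 17.1, 14.9, 12, 13, 11.5 mm/h.
Σ(I−φ)·Δt = d  ⇒  (17.1+14.9+12+13+11.5 − 5φ)·1 = 44.3
φ = (68.50 − 44.3/1) / 5 = 4.84 mm/h.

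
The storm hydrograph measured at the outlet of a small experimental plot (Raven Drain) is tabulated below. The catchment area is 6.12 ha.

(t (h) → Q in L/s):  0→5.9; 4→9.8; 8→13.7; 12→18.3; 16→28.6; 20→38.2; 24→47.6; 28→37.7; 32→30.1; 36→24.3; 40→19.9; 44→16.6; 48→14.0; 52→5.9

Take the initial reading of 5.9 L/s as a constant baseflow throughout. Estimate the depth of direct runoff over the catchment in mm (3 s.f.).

d ≈ 53.6 mm

Direct runoff: 0.0, 3.9, 7.8, 12.4, 22.7, 32.3, 41.7, 31.8, 24.2, 18.4, 14.0, 10.7, 8.1, 0.0 L/s; ΣQ_DR = 228.0 L/s.
V = ΣQ_DR · Δt = 228.0 × 14400 s = 3.283 × 10^6 L.
Over A = 6.12 ha, depth = V / A = 53.6 mm.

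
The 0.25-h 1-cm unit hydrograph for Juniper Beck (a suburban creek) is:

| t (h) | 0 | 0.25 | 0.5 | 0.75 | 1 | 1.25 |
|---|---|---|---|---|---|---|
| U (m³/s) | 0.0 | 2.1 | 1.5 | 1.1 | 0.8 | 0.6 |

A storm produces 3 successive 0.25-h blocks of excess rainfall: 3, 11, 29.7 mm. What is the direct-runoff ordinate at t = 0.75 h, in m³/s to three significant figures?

By discrete convolution, Q_j = Σ (P_i / 10 mm) · U_{j−i}.
At t = 0.75 h (j=3): Q = (3/10)·1.1 + (11/10)·1.5 + (29.7/10)·2.1 = 8.22 m³/s.

Q ≈ 8.22 m³/s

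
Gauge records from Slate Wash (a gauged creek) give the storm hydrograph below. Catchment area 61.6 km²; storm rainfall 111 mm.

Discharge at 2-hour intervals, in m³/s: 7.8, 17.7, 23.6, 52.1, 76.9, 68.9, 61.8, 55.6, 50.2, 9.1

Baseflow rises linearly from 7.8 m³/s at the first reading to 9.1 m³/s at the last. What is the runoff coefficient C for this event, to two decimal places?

ΣQ_DR = 339.2 m³/s; V = ΣQ_DR·Δt = 2.442 × 10^6 m³.
Runoff depth d = V / A = 39.65 mm.
C = d / P = 39.65 / 111 = 0.36.

C ≈ 0.36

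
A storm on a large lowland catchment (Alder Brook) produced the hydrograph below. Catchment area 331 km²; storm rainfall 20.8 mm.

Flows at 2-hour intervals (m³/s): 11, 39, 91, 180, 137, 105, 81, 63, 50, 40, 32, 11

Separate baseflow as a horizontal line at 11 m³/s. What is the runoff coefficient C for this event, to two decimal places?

C ≈ 0.74

ΣQ_DR = 708.0 m³/s; V = ΣQ_DR·Δt = 5.098 × 10^6 m³.
Runoff depth d = V / A = 15.40 mm.
C = d / P = 15.40 / 20.8 = 0.74.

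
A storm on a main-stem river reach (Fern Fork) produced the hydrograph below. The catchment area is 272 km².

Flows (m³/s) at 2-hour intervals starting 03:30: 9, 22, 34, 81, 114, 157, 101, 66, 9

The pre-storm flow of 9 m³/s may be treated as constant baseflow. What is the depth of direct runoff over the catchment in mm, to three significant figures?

d ≈ 13.6 mm

Direct runoff: 0.0, 13.0, 25.0, 72.0, 105.0, 148.0, 92.0, 57.0, 0.0 m³/s; ΣQ_DR = 512.0 m³/s.
V = ΣQ_DR · Δt = 512.0 × 7200 s = 3.686 × 10^6 m³.
Over A = 272 km², depth = V / A = 13.6 mm.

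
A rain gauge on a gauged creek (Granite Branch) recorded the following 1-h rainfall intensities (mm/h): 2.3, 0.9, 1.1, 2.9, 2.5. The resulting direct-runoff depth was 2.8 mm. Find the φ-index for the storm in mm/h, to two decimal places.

Only the 3 blocks with intensity above φ contribute runoff: 2.3, 2.9, 2.5 mm/h.
Σ(I−φ)·Δt = d  ⇒  (2.3+2.9+2.5 − 3φ)·1 = 2.8
φ = (7.700 − 2.8/1) / 3 = 1.63 mm/h.

φ ≈ 1.63 mm/h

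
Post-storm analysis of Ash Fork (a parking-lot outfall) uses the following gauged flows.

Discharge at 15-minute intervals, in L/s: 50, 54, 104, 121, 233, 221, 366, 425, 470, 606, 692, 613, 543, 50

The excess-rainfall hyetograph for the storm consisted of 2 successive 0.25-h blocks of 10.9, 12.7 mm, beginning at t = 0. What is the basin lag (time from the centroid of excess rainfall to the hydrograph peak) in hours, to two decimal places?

Centroid of excess rainfall: t_c = Σ P_i·t̄_i / ΣP_i = 0.2595 h (block centres at 0.125, 0.375 h).
Hydrograph peak occurs at t = 2.5 h, so basin lag t_L = 2.5 − 0.2595 = 2.24 h.

t_L ≈ 2.24 h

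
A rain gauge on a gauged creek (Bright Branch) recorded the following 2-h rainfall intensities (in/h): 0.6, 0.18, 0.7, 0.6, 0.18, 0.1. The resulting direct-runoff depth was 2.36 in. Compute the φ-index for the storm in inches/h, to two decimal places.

Only the 3 blocks with intensity above φ contribute runoff: 0.6, 0.7, 0.6 in/h.
Σ(I−φ)·Δt = d  ⇒  (0.6+0.7+0.6 − 3φ)·2 = 2.36
φ = (1.900 − 2.36/2) / 3 = 0.24 in/h.

φ ≈ 0.24 in/h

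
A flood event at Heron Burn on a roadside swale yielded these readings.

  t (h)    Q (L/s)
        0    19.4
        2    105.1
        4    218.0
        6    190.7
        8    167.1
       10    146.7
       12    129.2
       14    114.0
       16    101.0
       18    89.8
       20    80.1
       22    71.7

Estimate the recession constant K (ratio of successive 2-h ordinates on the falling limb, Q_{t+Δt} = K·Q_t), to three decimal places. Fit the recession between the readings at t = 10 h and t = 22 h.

K ≈ 0.888

Using the recession-limb readings at t = 10 h and t = 22 h: Q falls from 146.7 to 71.7 L/s over 6 intervals.
K = (Q₂/Q₁)^(1/6) = (71.7/146.7)^(1/6) = 0.888.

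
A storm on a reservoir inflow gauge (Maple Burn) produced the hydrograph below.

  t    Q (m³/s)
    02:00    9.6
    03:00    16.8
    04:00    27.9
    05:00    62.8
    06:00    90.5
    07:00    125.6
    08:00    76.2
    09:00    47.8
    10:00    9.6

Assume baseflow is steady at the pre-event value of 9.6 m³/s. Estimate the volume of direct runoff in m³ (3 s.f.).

Direct-runoff ordinates (Q − Q_b): 0.0, 7.2, 18.3, 53.2, 80.9, 116.0, 66.6, 38.2, 0.0 m³/s.
ΣQ_DR = 380.4 m³/s.
With Δt = 1 h = 3600 s, V = ΣQ_DR · Δt = 380.4 × 3600 = 1.37 × 10^6 m³.

V ≈ 1.37 × 10^6 m³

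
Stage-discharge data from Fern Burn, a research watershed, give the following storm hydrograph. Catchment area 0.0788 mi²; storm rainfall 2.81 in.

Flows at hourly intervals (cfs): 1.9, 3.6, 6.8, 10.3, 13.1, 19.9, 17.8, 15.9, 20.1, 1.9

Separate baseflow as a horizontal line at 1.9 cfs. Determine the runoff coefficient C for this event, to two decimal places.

C ≈ 0.65

ΣQ_DR = 92.30 cfs; V = ΣQ_DR·Δt = 3.323 × 10^5 ft³.
Runoff depth d = V / A = 1.815 in.
C = d / P = 1.815 / 2.81 = 0.65.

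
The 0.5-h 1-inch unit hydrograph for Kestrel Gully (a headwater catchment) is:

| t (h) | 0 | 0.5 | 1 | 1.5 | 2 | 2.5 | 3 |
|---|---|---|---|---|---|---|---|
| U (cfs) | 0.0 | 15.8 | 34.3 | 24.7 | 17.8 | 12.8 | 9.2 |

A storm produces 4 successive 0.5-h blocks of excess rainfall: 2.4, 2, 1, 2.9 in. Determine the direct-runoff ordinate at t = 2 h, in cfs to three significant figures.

By discrete convolution, Q_j = Σ (P_i / 1 in) · U_{j−i}.
At t = 2 h (j=4): Q = (2.4/1)·17.8 + (2/1)·24.7 + (1/1)·34.3 + (2.9/1)·15.8 = 172 cfs.

Q ≈ 172 cfs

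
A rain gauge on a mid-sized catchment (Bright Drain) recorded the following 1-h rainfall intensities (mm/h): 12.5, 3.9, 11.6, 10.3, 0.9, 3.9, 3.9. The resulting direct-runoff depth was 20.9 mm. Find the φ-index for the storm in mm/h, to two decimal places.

φ ≈ 4.50 mm/h

Only the 3 blocks with intensity above φ contribute runoff: 12.5, 11.6, 10.3 mm/h.
Σ(I−φ)·Δt = d  ⇒  (12.5+11.6+10.3 − 3φ)·1 = 20.9
φ = (34.40 − 20.9/1) / 3 = 4.50 mm/h.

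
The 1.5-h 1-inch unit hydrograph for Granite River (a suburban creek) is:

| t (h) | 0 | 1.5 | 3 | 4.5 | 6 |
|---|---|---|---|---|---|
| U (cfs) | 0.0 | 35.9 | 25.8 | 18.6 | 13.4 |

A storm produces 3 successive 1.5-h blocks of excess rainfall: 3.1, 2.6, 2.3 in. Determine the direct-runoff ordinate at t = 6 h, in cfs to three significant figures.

Q ≈ 149 cfs

By discrete convolution, Q_j = Σ (P_i / 1 in) · U_{j−i}.
At t = 6 h (j=4): Q = (3.1/1)·13.4 + (2.6/1)·18.6 + (2.3/1)·25.8 = 149 cfs.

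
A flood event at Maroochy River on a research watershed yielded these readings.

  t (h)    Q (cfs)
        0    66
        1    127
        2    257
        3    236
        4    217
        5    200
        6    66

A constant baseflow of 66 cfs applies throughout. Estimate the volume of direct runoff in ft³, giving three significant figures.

Direct-runoff ordinates (Q − Q_b): 0.0, 61.0, 191.0, 170.0, 151.0, 134.0, 0.0 cfs.
ΣQ_DR = 707.0 cfs.
With Δt = 1 h = 3600 s, V = ΣQ_DR · Δt = 707.0 × 3600 = 2.55 × 10^6 ft³.

V ≈ 2.55 × 10^6 ft³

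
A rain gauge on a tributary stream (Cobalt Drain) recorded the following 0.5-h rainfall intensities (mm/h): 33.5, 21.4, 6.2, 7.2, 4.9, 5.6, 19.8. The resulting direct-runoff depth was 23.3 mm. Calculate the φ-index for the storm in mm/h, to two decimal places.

φ ≈ 9.37 mm/h

Only the 3 blocks with intensity above φ contribute runoff: 33.5, 21.4, 19.8 mm/h.
Σ(I−φ)·Δt = d  ⇒  (33.5+21.4+19.8 − 3φ)·0.5 = 23.3
φ = (74.70 − 23.3/0.5) / 3 = 9.37 mm/h.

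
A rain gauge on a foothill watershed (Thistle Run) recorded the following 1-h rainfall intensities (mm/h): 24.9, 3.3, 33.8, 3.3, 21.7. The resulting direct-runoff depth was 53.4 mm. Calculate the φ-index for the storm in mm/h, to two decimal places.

Only the 3 blocks with intensity above φ contribute runoff: 24.9, 33.8, 21.7 mm/h.
Σ(I−φ)·Δt = d  ⇒  (24.9+33.8+21.7 − 3φ)·1 = 53.4
φ = (80.40 − 53.4/1) / 3 = 9.00 mm/h.

φ ≈ 9.00 mm/h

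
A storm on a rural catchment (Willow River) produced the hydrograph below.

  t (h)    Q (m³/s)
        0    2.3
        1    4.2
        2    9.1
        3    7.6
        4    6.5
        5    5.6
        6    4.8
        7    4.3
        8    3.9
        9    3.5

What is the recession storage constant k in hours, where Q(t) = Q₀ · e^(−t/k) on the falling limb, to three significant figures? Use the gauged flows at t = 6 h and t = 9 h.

k ≈ 9.50 h

On the falling limb, Q drops from 4.8 to 3.5 m³/s between t = 6 h and t = 9 h (Δt = 3 h).
k = −Δt / ln(Q₂/Q₁) = −3 / ln(3.5/4.8) = 9.50 h.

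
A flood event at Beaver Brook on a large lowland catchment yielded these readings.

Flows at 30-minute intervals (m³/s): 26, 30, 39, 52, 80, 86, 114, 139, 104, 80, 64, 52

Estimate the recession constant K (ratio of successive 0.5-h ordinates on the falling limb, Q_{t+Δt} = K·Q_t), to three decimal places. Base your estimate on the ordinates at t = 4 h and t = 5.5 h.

Using the recession-limb readings at t = 4 h and t = 5.5 h: Q falls from 104 to 52 m³/s over 3 intervals.
K = (Q₂/Q₁)^(1/3) = (52/104)^(1/3) = 0.794.

K ≈ 0.794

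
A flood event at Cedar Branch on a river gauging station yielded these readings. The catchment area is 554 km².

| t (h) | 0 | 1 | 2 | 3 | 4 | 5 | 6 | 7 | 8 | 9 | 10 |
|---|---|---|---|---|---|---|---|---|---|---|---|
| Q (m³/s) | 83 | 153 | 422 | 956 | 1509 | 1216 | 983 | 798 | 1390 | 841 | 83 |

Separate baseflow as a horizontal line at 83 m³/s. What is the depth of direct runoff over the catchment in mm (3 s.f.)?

Direct runoff: 0.0, 70.0, 339.0, 873.0, 1426.0, 1133.0, 900.0, 715.0, 1307.0, 758.0, 0.0 m³/s; ΣQ_DR = 7521 m³/s.
V = ΣQ_DR · Δt = 7521 × 3600 s = 2.708 × 10^7 m³.
Over A = 554 km², depth = V / A = 48.9 mm.

d ≈ 48.9 mm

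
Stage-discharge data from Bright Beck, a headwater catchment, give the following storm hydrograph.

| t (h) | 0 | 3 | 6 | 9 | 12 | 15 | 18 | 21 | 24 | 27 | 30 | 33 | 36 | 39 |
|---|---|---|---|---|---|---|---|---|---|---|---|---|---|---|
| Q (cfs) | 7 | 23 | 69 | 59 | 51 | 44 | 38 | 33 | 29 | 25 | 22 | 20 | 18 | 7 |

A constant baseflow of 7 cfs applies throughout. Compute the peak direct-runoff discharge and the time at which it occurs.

Subtracting baseflow gives direct-runoff ordinates: 0.0, 16.0, 62.0, 52.0, 44.0, 37.0, 31.0, 26.0, 22.0, 18.0, 15.0, 13.0, 11.0, 0.0 cfs.
The maximum is 62.0 cfs, occurring at the reading for t = 6 h.

Q_p = 62.0 cfs at t = 6 h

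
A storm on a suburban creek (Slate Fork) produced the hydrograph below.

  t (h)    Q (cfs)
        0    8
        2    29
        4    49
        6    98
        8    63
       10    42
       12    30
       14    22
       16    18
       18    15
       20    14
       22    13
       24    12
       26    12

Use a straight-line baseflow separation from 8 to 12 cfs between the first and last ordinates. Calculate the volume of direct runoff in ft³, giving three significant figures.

Direct-runoff ordinates (Q − Q_b): 0.00, 20.69, 40.38, 89.08, 53.77, 32.46, 20.15, 11.85, 7.54, 4.23, 2.92, 1.62, 0.31, 0.00 cfs.
ΣQ_DR = 285.0 cfs.
With Δt = 2 h = 7200 s, V = ΣQ_DR · Δt = 285.0 × 7200 = 2.05 × 10^6 ft³.

V ≈ 2.05 × 10^6 ft³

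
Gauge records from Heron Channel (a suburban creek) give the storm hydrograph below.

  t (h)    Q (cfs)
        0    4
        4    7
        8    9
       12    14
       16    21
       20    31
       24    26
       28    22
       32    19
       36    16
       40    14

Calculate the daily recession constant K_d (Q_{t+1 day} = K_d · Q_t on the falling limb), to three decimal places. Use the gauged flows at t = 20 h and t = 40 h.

Between t = 20 h and t = 40 h the flow falls from 31 to 14 cfs over 5×4 h = 20 h.
Per-interval ratio K = (14/31)^(1/5) = 0.8530; K_d = K^(24/4) = 0.385.

K_d ≈ 0.385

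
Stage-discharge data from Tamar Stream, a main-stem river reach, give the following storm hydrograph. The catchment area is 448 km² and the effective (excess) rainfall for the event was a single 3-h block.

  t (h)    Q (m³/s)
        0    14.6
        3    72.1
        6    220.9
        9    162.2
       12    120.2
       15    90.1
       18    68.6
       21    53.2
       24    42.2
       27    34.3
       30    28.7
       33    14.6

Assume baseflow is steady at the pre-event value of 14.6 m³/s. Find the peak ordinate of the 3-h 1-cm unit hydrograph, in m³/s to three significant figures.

Direct runoff: 0.0, 57.5, 206.3, 147.6, 105.6, 75.5, 54.0, 38.6, 27.6, 19.7, 14.1, 0.0 m³/s; ΣQ_DR = 746.5 m³/s, peak = 206.3 m³/s.
Runoff depth d = ΣQ_DR·Δt / A = 746.5 × 10800 / (448 km²) = 18.00 mm.
The 1-cm UH is the DRH scaled by (10 mm)/d, so U_p = 206.3 × 10/18.00 = 115 m³/s.

U_p ≈ 115 m³/s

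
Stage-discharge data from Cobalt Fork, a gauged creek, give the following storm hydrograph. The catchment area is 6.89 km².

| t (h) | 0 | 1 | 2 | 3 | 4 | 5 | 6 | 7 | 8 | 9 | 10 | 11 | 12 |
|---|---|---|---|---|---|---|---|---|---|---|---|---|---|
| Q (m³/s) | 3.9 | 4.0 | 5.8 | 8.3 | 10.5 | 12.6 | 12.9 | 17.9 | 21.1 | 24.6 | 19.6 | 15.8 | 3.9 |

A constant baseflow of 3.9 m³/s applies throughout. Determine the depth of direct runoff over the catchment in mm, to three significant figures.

Direct runoff: 0.0, 0.1, 1.9, 4.4, 6.6, 8.7, 9.0, 14.0, 17.2, 20.7, 15.7, 11.9, 0.0 m³/s; ΣQ_DR = 110.2 m³/s.
V = ΣQ_DR · Δt = 110.2 × 3600 s = 3.967 × 10^5 m³.
Over A = 6.89 km², depth = V / A = 57.6 mm.

d ≈ 57.6 mm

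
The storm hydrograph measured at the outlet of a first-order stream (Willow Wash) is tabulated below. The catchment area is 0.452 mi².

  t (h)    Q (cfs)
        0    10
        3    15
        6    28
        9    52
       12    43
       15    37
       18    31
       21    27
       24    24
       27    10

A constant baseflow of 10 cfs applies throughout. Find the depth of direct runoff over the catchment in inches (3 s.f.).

d ≈ 1.82 in

Direct runoff: 0.0, 5.0, 18.0, 42.0, 33.0, 27.0, 21.0, 17.0, 14.0, 0.0 cfs; ΣQ_DR = 177.0 cfs.
V = ΣQ_DR · Δt = 177.0 × 10800 s = 1.912 × 10^6 ft³.
Over A = 0.452 mi², depth = V / A = 1.82 in.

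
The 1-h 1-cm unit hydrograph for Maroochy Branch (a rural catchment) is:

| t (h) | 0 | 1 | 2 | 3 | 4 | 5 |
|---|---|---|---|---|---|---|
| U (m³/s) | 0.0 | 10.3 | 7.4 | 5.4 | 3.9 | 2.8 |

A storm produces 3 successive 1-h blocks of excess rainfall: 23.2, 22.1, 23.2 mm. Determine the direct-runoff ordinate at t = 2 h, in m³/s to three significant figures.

Q ≈ 39.9 m³/s

By discrete convolution, Q_j = Σ (P_i / 10 mm) · U_{j−i}.
At t = 2 h (j=2): Q = (23.2/10)·7.4 + (22.1/10)·10.3 + (23.2/10)·0.0 = 39.9 m³/s.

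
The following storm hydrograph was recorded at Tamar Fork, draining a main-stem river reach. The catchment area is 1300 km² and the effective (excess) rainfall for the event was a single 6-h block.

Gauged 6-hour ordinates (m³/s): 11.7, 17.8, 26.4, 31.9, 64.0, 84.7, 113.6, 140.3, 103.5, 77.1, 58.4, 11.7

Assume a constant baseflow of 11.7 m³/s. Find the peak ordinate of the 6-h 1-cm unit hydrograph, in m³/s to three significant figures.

Direct runoff: 0.0, 6.1, 14.7, 20.2, 52.3, 73.0, 101.9, 128.6, 91.8, 65.4, 46.7, 0.0 m³/s; ΣQ_DR = 600.7 m³/s, peak = 128.6 m³/s.
Runoff depth d = ΣQ_DR·Δt / A = 600.7 × 21600 / (1300 km²) = 9.981 mm.
The 1-cm UH is the DRH scaled by (10 mm)/d, so U_p = 128.6 × 10/9.981 = 129 m³/s.

U_p ≈ 129 m³/s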